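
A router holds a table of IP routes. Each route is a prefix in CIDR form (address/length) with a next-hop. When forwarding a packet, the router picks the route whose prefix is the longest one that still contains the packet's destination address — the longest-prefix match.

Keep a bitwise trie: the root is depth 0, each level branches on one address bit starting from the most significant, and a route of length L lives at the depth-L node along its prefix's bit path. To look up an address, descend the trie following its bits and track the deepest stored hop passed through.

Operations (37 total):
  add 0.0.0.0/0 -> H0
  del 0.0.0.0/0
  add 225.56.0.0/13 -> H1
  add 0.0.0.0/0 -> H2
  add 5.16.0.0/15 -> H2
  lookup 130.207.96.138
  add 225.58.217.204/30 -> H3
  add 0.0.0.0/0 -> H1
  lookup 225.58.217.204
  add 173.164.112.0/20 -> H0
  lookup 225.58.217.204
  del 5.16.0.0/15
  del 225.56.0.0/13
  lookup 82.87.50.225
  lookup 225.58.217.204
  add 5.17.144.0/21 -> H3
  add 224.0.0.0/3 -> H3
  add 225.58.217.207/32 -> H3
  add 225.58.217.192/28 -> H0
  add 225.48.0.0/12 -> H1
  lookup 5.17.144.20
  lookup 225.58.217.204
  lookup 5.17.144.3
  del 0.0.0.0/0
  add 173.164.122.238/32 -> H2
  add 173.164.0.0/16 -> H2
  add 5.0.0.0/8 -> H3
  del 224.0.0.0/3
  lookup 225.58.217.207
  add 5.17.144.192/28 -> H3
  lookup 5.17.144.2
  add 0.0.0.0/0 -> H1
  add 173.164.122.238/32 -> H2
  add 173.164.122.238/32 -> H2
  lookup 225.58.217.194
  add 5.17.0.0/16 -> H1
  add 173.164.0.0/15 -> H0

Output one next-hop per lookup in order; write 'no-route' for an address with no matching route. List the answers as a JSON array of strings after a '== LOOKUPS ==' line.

Apply in order:
  add 0.0.0.0/0 -> H0 at depth 0
  - 0.0.0.0/0 clear@0
  add 225.56.0.0/13 -> H1 at depth 13
  add 0.0.0.0/0 -> H2 at depth 0
  add 5.16.0.0/15 -> H2 at depth 15
  ? 130.207.96.138  path d0:H2→d1:-  best=H2
  add 225.58.217.204/30 -> H3 at depth 30
  add 0.0.0.0/0 -> H1 at depth 0
  ? 225.58.217.204  path d0:H1→d1:-→d2:-→d3:-→d4:-→d5:-→d6:-→d7:-→d8:-→d9:-→d10:-→d11:-→d12:-→d13:H1→d14:-→d15:-→d16:-→d17:-→d18:-→d19:-→d20:-→d21:-→d22:-→d23:-→d24:-→d25:-→d26:-→d27:-→d28:-→d29:-→d30:H3  best=H3
  add 173.164.112.0/20 -> H0 at depth 20
  ? 225.58.217.204  path d0:H1→d1:-→d2:-→d3:-→d4:-→d5:-→d6:-→d7:-→d8:-→d9:-→d10:-→d11:-→d12:-→d13:H1→d14:-→d15:-→d16:-→d17:-→d18:-→d19:-→d20:-→d21:-→d22:-→d23:-→d24:-→d25:-→d26:-→d27:-→d28:-→d29:-→d30:H3  best=H3
  - 5.16.0.0/15 clear@15
  - 225.56.0.0/13 clear@13
  ? 82.87.50.225  path d0:H1→d1:-  best=H1
  ? 225.58.217.204  path d0:H1→d1:-→d2:-→d3:-→d4:-→d5:-→d6:-→d7:-→d8:-→d9:-→d10:-→d11:-→d12:-→d13:-→d14:-→d15:-→d16:-→d17:-→d18:-→d19:-→d20:-→d21:-→d22:-→d23:-→d24:-→d25:-→d26:-→d27:-→d28:-→d29:-→d30:H3  best=H3
  add 5.17.144.0/21 -> H3 at depth 21
  add 224.0.0.0/3 -> H3 at depth 3
  add 225.58.217.207/32 -> H3 at depth 32
  add 225.58.217.192/28 -> H0 at depth 28
  add 225.48.0.0/12 -> H1 at depth 12
  ? 5.17.144.20  path d0:H1→d1:-→d2:-→d3:-→d4:-→d5:-→d6:-→d7:-→d8:-→d9:-→d10:-→d11:-→d12:-→d13:-→d14:-→d15:-→d16:-→d17:-→d18:-→d19:-→d20:-→d21:H3  best=H3
  ? 225.58.217.204  path d0:H1→d1:-→d2:-→d3:H3→d4:-→d5:-→d6:-→d7:-→d8:-→d9:-→d10:-→d11:-→d12:H1→d13:-→d14:-→d15:-→d16:-→d17:-→d18:-→d19:-→d20:-→d21:-→d22:-→d23:-→d24:-→d25:-→d26:-→d27:-→d28:H0→d29:-→d30:H3  best=H3
  ? 5.17.144.3  path d0:H1→d1:-→d2:-→d3:-→d4:-→d5:-→d6:-→d7:-→d8:-→d9:-→d10:-→d11:-→d12:-→d13:-→d14:-→d15:-→d16:-→d17:-→d18:-→d19:-→d20:-→d21:H3  best=H3
  - 0.0.0.0/0 clear@0
  add 173.164.122.238/32 -> H2 at depth 32
  add 173.164.0.0/16 -> H2 at depth 16
  add 5.0.0.0/8 -> H3 at depth 8
  - 224.0.0.0/3 clear@3
  ? 225.58.217.207  path d0:-→d1:-→d2:-→d3:-→d4:-→d5:-→d6:-→d7:-→d8:-→d9:-→d10:-→d11:-→d12:H1→d13:-→d14:-→d15:-→d16:-→d17:-→d18:-→d19:-→d20:-→d21:-→d22:-→d23:-→d24:-→d25:-→d26:-→d27:-→d28:H0→d29:-→d30:H3→d31:-→d32:H3  best=H3
  add 5.17.144.192/28 -> H3 at depth 28
  ? 5.17.144.2  path d0:-→d1:-→d2:-→d3:-→d4:-→d5:-→d6:-→d7:-→d8:H3→d9:-→d10:-→d11:-→d12:-→d13:-→d14:-→d15:-→d16:-→d17:-→d18:-→d19:-→d20:-→d21:H3→d22:-→d23:-→d24:-  best=H3
  add 0.0.0.0/0 -> H1 at depth 0
  add 173.164.122.238/32 -> H2 at depth 32
  add 173.164.122.238/32 -> H2 at depth 32
  ? 225.58.217.194  path d0:H1→d1:-→d2:-→d3:-→d4:-→d5:-→d6:-→d7:-→d8:-→d9:-→d10:-→d11:-→d12:H1→d13:-→d14:-→d15:-→d16:-→d17:-→d18:-→d19:-→d20:-→d21:-→d22:-→d23:-→d24:-→d25:-→d26:-→d27:-→d28:H0  best=H0
  add 5.17.0.0/16 -> H1 at depth 16
  add 173.164.0.0/15 -> H0 at depth 15

== LOOKUPS ==
["H2","H3","H3","H1","H3","H3","H3","H3","H3","H3","H0"]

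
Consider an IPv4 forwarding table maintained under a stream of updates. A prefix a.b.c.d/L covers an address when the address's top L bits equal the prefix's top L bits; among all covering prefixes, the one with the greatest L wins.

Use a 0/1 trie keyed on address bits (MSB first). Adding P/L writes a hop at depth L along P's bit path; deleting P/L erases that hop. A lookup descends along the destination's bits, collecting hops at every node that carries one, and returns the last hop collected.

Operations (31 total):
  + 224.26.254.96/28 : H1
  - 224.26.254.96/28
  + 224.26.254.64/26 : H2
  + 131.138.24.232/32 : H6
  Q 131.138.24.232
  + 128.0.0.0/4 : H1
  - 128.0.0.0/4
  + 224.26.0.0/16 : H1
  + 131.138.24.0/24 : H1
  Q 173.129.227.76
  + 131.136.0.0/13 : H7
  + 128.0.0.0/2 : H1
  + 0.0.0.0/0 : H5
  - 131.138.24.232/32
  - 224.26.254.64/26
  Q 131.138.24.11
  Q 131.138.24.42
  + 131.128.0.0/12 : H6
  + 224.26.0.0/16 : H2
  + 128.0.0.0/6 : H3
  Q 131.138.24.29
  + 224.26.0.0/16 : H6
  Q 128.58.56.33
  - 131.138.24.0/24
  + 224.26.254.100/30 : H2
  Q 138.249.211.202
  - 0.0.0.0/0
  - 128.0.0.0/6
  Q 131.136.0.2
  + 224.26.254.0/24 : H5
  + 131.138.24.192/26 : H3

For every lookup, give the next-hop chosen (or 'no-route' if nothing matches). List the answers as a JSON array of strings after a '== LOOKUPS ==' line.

Process each operation:
  add 224.26.254.96/28 -> H1 at depth 28
  - 224.26.254.96/28 clear@28
  add 224.26.254.64/26 -> H2 at depth 26
  add 131.138.24.232/32 -> H6 at depth 32
  Q 131.138.24.232: descend 10000011100010100001100011101000 ; hops seen [H6] ; pick H6
  add 128.0.0.0/4 -> H1 at depth 4
  - 128.0.0.0/4 clear@4
  add 224.26.0.0/16 -> H1 at depth 16
  add 131.138.24.0/24 -> H1 at depth 24
  Q 173.129.227.76: descend 10 ; hops seen [∅] ; pick no-route
  add 131.136.0.0/13 -> H7 at depth 13
  add 128.0.0.0/2 -> H1 at depth 2
  add 0.0.0.0/0 -> H5 at depth 0
  - 131.138.24.232/32 clear@32
  - 224.26.254.64/26 clear@26
  Q 131.138.24.11: descend 100000111000101000011000 ; hops seen [H5,H1,H7,H1] ; pick H1
  Q 131.138.24.42: descend 100000111000101000011000 ; hops seen [H5,H1,H7,H1] ; pick H1
  add 131.128.0.0/12 -> H6 at depth 12
  add 224.26.0.0/16 -> H2 at depth 16
  add 128.0.0.0/6 -> H3 at depth 6
  Q 131.138.24.29: descend 100000111000101000011000 ; hops seen [H5,H1,H3,H6,H7,H1] ; pick H1
  add 224.26.0.0/16 -> H6 at depth 16
  Q 128.58.56.33: descend 100000 ; hops seen [H5,H1,H3] ; pick H3
  - 131.138.24.0/24 clear@24
  add 224.26.254.100/30 -> H2 at depth 30
  Q 138.249.211.202: descend 1000 ; hops seen [H5,H1] ; pick H1
  - 0.0.0.0/0 clear@0
  - 128.0.0.0/6 clear@6
  Q 131.136.0.2: descend 10000011100010 ; hops seen [H1,H6,H7] ; pick H7
  add 224.26.254.0/24 -> H5 at depth 24
  add 131.138.24.192/26 -> H3 at depth 26

== LOOKUPS ==
["H6","no-route","H1","H1","H1","H3","H1","H7"]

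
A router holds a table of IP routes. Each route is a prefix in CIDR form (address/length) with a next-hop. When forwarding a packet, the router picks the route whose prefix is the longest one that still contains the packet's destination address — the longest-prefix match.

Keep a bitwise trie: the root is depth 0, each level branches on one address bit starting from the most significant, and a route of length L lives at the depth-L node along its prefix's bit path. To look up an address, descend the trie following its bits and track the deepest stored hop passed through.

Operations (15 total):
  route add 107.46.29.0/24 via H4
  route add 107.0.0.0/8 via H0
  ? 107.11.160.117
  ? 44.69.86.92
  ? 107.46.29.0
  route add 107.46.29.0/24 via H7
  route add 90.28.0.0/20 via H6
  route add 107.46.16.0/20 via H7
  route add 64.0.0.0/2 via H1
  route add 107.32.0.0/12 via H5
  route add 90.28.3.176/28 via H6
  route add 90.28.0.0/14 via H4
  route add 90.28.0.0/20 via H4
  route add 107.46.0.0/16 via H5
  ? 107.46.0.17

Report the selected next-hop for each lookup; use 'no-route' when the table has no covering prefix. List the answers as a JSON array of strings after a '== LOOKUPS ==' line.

Process each operation:
  + 107.46.29.0/24 (H4) depth=24
  + 107.0.0.0/8 (H0) depth=8
  ? 107.11.160.117  path d0:-→d1:-→d2:-→d3:-→d4:-→d5:-→d6:-→d7:-→d8:H0→d9:-→d10:-  best=H0
  ? 44.69.86.92  path d0:-→d1:-  best=no-route
  ? 107.46.29.0  path d0:-→d1:-→d2:-→d3:-→d4:-→d5:-→d6:-→d7:-→d8:H0→d9:-→d10:-→d11:-→d12:-→d13:-→d14:-→d15:-→d16:-→d17:-→d18:-→d19:-→d20:-→d21:-→d22:-→d23:-→d24:H4  best=H4
  + 107.46.29.0/24 (H7) depth=24
  + 90.28.0.0/20 (H6) depth=20
  + 107.46.16.0/20 (H7) depth=20
  + 64.0.0.0/2 (H1) depth=2
  + 107.32.0.0/12 (H5) depth=12
  + 90.28.3.176/28 (H6) depth=28
  + 90.28.0.0/14 (H4) depth=14
  + 90.28.0.0/20 (H4) depth=20
  + 107.46.0.0/16 (H5) depth=16
  ? 107.46.0.17  path d0:-→d1:-→d2:H1→d3:-→d4:-→d5:-→d6:-→d7:-→d8:H0→d9:-→d10:-→d11:-→d12:H5→d13:-→d14:-→d15:-→d16:H5→d17:-→d18:-→d19:-  best=H5

== LOOKUPS ==
["H0","no-route","H4","H5"]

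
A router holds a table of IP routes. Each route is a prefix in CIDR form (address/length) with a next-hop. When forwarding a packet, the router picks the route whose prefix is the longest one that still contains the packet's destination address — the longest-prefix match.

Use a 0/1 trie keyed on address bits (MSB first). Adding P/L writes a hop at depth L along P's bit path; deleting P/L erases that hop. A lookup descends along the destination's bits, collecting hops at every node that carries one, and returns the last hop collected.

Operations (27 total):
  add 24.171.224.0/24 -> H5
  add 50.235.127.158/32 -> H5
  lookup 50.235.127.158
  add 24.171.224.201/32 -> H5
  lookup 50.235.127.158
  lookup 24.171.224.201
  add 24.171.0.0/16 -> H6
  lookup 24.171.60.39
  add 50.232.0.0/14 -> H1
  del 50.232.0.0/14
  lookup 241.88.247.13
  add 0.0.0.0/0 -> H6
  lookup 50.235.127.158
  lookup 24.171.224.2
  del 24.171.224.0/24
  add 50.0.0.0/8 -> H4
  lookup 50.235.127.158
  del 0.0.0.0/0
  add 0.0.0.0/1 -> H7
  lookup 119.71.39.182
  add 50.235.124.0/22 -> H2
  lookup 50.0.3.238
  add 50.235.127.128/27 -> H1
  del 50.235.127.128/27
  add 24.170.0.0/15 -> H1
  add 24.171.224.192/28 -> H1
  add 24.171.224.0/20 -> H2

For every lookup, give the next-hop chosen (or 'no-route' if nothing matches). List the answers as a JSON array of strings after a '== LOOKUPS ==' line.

Apply in order:
  add 24.171.224.0/24 -> H5 at depth 24
  add 50.235.127.158/32 -> H5 at depth 32
  Q 50.235.127.158: descend 00110010111010110111111110011110 ; hops seen [H5] ; pick H5
  add 24.171.224.201/32 -> H5 at depth 32
  Q 50.235.127.158: descend 00110010111010110111111110011110 ; hops seen [H5] ; pick H5
  Q 24.171.224.201: descend 00011000101010111110000011001001 ; hops seen [H5,H5] ; pick H5
  add 24.171.0.0/16 -> H6 at depth 16
  Q 24.171.60.39: descend 0001100010101011 ; hops seen [H6] ; pick H6
  add 50.232.0.0/14 -> H1 at depth 14
  - 50.232.0.0/14 clear@14
  Q 241.88.247.13: descend ε ; hops seen [∅] ; pick no-route
  add 0.0.0.0/0 -> H6 at depth 0
  Q 50.235.127.158: descend 00110010111010110111111110011110 ; hops seen [H6,H5] ; pick H5
  Q 24.171.224.2: descend 000110001010101111100000 ; hops seen [H6,H6,H5] ; pick H5
  - 24.171.224.0/24 clear@24
  add 50.0.0.0/8 -> H4 at depth 8
  Q 50.235.127.158: descend 00110010111010110111111110011110 ; hops seen [H6,H4,H5] ; pick H5
  - 0.0.0.0/0 clear@0
  add 0.0.0.0/1 -> H7 at depth 1
  Q 119.71.39.182: descend 0 ; hops seen [H7] ; pick H7
  add 50.235.124.0/22 -> H2 at depth 22
  Q 50.0.3.238: descend 00110010 ; hops seen [H7,H4] ; pick H4
  add 50.235.127.128/27 -> H1 at depth 27
  - 50.235.127.128/27 clear@27
  add 24.170.0.0/15 -> H1 at depth 15
  add 24.171.224.192/28 -> H1 at depth 28
  add 24.171.224.0/20 -> H2 at depth 20

== LOOKUPS ==
["H5","H5","H5","H6","no-route","H5","H5","H5","H7","H4"]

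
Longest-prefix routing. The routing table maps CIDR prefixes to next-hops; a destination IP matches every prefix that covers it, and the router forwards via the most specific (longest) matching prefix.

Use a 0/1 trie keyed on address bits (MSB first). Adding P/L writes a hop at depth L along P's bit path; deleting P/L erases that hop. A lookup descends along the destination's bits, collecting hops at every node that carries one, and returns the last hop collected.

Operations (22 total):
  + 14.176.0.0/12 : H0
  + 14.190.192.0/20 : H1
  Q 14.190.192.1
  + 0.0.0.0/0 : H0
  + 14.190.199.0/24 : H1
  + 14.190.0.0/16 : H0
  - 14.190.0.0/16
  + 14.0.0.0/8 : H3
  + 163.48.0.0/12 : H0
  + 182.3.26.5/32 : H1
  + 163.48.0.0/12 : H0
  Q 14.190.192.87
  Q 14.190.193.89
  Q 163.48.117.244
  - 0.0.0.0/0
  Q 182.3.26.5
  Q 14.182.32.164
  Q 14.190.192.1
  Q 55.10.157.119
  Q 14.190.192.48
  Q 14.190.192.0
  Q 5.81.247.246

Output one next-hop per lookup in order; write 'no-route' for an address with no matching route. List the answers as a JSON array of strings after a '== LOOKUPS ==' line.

Trace:
  add 14.176.0.0/12 -> H0 at depth 12
  add 14.190.192.0/20 -> H1 at depth 20
  lookup 14.190.192.1: bits 00001110101111101100 walk d0:-→d1:-→d2:-→d3:-→d4:-→d5:-→d6:-→d7:-→d8:-→d9:-→d10:-→d11:-→d12:H0→d13:-→d14:-→d15:-→d16:-→d17:-→d18:-→d19:-→d20:H1 -> H1
  add 0.0.0.0/0 -> H0 at depth 0
  add 14.190.199.0/24 -> H1 at depth 24
  add 14.190.0.0/16 -> H0 at depth 16
  del 14.190.0.0/16 (clear depth 16)
  add 14.0.0.0/8 -> H3 at depth 8
  add 163.48.0.0/12 -> H0 at depth 12
  add 182.3.26.5/32 -> H1 at depth 32
  add 163.48.0.0/12 -> H0 at depth 12
  lookup 14.190.192.87: bits 000011101011111011000 walk d0:H0→d1:-→d2:-→d3:-→d4:-→d5:-→d6:-→d7:-→d8:H3→d9:-→d10:-→d11:-→d12:H0→d13:-→d14:-→d15:-→d16:-→d17:-→d18:-→d19:-→d20:H1→d21:- -> H1
  lookup 14.190.193.89: bits 000011101011111011000 walk d0:H0→d1:-→d2:-→d3:-→d4:-→d5:-→d6:-→d7:-→d8:H3→d9:-→d10:-→d11:-→d12:H0→d13:-→d14:-→d15:-→d16:-→d17:-→d18:-→d19:-→d20:H1→d21:- -> H1
  lookup 163.48.117.244: bits 101000110011 walk d0:H0→d1:-→d2:-→d3:-→d4:-→d5:-→d6:-→d7:-→d8:-→d9:-→d10:-→d11:-→d12:H0 -> H0
  del 0.0.0.0/0 (clear depth 0)
  lookup 182.3.26.5: bits 10110110000000110001101000000101 walk d0:-→d1:-→d2:-→d3:-→d4:-→d5:-→d6:-→d7:-→d8:-→d9:-→d10:-→d11:-→d12:-→d13:-→d14:-→d15:-→d16:-→d17:-→d18:-→d19:-→d20:-→d21:-→d22:-→d23:-→d24:-→d25:-→d26:-→d27:-→d28:-→d29:-→d30:-→d31:-→d32:H1 -> H1
  lookup 14.182.32.164: bits 000011101011 walk d0:-→d1:-→d2:-→d3:-→d4:-→d5:-→d6:-→d7:-→d8:H3→d9:-→d10:-→d11:-→d12:H0 -> H0
  lookup 14.190.192.1: bits 000011101011111011000 walk d0:-→d1:-→d2:-→d3:-→d4:-→d5:-→d6:-→d7:-→d8:H3→d9:-→d10:-→d11:-→d12:H0→d13:-→d14:-→d15:-→d16:-→d17:-→d18:-→d19:-→d20:H1→d21:- -> H1
  lookup 55.10.157.119: bits 00 walk d0:-→d1:-→d2:- -> no-route
  lookup 14.190.192.48: bits 000011101011111011000 walk d0:-→d1:-→d2:-→d3:-→d4:-→d5:-→d6:-→d7:-→d8:H3→d9:-→d10:-→d11:-→d12:H0→d13:-→d14:-→d15:-→d16:-→d17:-→d18:-→d19:-→d20:H1→d21:- -> H1
  lookup 14.190.192.0: bits 000011101011111011000 walk d0:-→d1:-→d2:-→d3:-→d4:-→d5:-→d6:-→d7:-→d8:H3→d9:-→d10:-→d11:-→d12:H0→d13:-→d14:-→d15:-→d16:-→d17:-→d18:-→d19:-→d20:H1→d21:- -> H1
  lookup 5.81.247.246: bits 0000 walk d0:-→d1:-→d2:-→d3:-→d4:- -> no-route

== LOOKUPS ==
["H1","H1","H1","H0","H1","H0","H1","no-route","H1","H1","no-route"]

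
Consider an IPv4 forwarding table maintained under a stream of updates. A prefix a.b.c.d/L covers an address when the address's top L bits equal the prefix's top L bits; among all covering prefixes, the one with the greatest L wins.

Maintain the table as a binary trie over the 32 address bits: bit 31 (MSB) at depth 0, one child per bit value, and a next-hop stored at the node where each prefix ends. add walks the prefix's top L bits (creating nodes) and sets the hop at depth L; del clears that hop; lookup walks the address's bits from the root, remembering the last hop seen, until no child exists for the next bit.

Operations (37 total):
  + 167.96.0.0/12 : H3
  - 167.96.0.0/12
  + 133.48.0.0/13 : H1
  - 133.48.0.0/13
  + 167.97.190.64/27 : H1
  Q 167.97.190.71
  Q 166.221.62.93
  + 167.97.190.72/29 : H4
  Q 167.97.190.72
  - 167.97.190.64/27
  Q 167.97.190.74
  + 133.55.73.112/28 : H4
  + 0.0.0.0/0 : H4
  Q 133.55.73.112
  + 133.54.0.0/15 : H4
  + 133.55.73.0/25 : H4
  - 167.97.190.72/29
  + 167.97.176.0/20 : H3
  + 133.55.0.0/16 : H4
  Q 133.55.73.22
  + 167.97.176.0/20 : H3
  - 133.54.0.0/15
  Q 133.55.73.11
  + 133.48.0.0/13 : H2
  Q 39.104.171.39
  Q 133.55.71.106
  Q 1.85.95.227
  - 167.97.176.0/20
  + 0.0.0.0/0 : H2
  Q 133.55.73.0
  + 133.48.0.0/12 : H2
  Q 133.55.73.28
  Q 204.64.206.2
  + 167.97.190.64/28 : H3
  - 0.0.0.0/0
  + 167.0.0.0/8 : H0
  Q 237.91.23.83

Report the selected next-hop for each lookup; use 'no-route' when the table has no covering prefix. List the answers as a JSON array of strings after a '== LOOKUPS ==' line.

Apply in order:
  + 167.96.0.0/12 (H3) depth=12
  del 167.96.0.0/12 (clear depth 12)
  + 133.48.0.0/13 (H1) depth=13
  del 133.48.0.0/13 (clear depth 13)
  + 167.97.190.64/27 (H1) depth=27
  lookup 167.97.190.71: bits 101001110110000110111110010 walk d0:-→d1:-→d2:-→d3:-→d4:-→d5:-→d6:-→d7:-→d8:-→d9:-→d10:-→d11:-→d12:-→d13:-→d14:-→d15:-→d16:-→d17:-→d18:-→d19:-→d20:-→d21:-→d22:-→d23:-→d24:-→d25:-→d26:-→d27:H1 -> H1
  lookup 166.221.62.93: bits 1010011 walk d0:-→d1:-→d2:-→d3:-→d4:-→d5:-→d6:-→d7:- -> no-route
  + 167.97.190.72/29 (H4) depth=29
  lookup 167.97.190.72: bits 10100111011000011011111001001 walk d0:-→d1:-→d2:-→d3:-→d4:-→d5:-→d6:-→d7:-→d8:-→d9:-→d10:-→d11:-→d12:-→d13:-→d14:-→d15:-→d16:-→d17:-→d18:-→d19:-→d20:-→d21:-→d22:-→d23:-→d24:-→d25:-→d26:-→d27:H1→d28:-→d29:H4 -> H4
  del 167.97.190.64/27 (clear depth 27)
  lookup 167.97.190.74: bits 10100111011000011011111001001 walk d0:-→d1:-→d2:-→d3:-→d4:-→d5:-→d6:-→d7:-→d8:-→d9:-→d10:-→d11:-→d12:-→d13:-→d14:-→d15:-→d16:-→d17:-→d18:-→d19:-→d20:-→d21:-→d22:-→d23:-→d24:-→d25:-→d26:-→d27:-→d28:-→d29:H4 -> H4
  + 133.55.73.112/28 (H4) depth=28
  + 0.0.0.0/0 (H4) depth=0
  lookup 133.55.73.112: bits 1000010100110111010010010111 walk d0:H4→d1:-→d2:-→d3:-→d4:-→d5:-→d6:-→d7:-→d8:-→d9:-→d10:-→d11:-→d12:-→d13:-→d14:-→d15:-→d16:-→d17:-→d18:-→d19:-→d20:-→d21:-→d22:-→d23:-→d24:-→d25:-→d26:-→d27:-→d28:H4 -> H4
  + 133.54.0.0/15 (H4) depth=15
  + 133.55.73.0/25 (H4) depth=25
  del 167.97.190.72/29 (clear depth 29)
  + 167.97.176.0/20 (H3) depth=20
  + 133.55.0.0/16 (H4) depth=16
  lookup 133.55.73.22: bits 1000010100110111010010010 walk d0:H4→d1:-→d2:-→d3:-→d4:-→d5:-→d6:-→d7:-→d8:-→d9:-→d10:-→d11:-→d12:-→d13:-→d14:-→d15:H4→d16:H4→d17:-→d18:-→d19:-→d20:-→d21:-→d22:-→d23:-→d24:-→d25:H4 -> H4
  + 167.97.176.0/20 (H3) depth=20
  del 133.54.0.0/15 (clear depth 15)
  lookup 133.55.73.11: bits 1000010100110111010010010 walk d0:H4→d1:-→d2:-→d3:-→d4:-→d5:-→d6:-→d7:-→d8:-→d9:-→d10:-→d11:-→d12:-→d13:-→d14:-→d15:-→d16:H4→d17:-→d18:-→d19:-→d20:-→d21:-→d22:-→d23:-→d24:-→d25:H4 -> H4
  + 133.48.0.0/13 (H2) depth=13
  lookup 39.104.171.39: bits ε walk d0:H4 -> H4
  lookup 133.55.71.106: bits 10000101001101110100 walk d0:H4→d1:-→d2:-→d3:-→d4:-→d5:-→d6:-→d7:-→d8:-→d9:-→d10:-→d11:-→d12:-→d13:H2→d14:-→d15:-→d16:H4→d17:-→d18:-→d19:-→d20:- -> H4
  lookup 1.85.95.227: bits ε walk d0:H4 -> H4
  del 167.97.176.0/20 (clear depth 20)
  + 0.0.0.0/0 (H2) depth=0
  lookup 133.55.73.0: bits 1000010100110111010010010 walk d0:H2→d1:-→d2:-→d3:-→d4:-→d5:-→d6:-→d7:-→d8:-→d9:-→d10:-→d11:-→d12:-→d13:H2→d14:-→d15:-→d16:H4→d17:-→d18:-→d19:-→d20:-→d21:-→d22:-→d23:-→d24:-→d25:H4 -> H4
  + 133.48.0.0/12 (H2) depth=12
  lookup 133.55.73.28: bits 1000010100110111010010010 walk d0:H2→d1:-→d2:-→d3:-→d4:-→d5:-→d6:-→d7:-→d8:-→d9:-→d10:-→d11:-→d12:H2→d13:H2→d14:-→d15:-→d16:H4→d17:-→d18:-→d19:-→d20:-→d21:-→d22:-→d23:-→d24:-→d25:H4 -> H4
  lookup 204.64.206.2: bits 1 walk d0:H2→d1:- -> H2
  + 167.97.190.64/28 (H3) depth=28
  del 0.0.0.0/0 (clear depth 0)
  + 167.0.0.0/8 (H0) depth=8
  lookup 237.91.23.83: bits 1 walk d0:-→d1:- -> no-route

== LOOKUPS ==
["H1","no-route","H4","H4","H4","H4","H4","H4","H4","H4","H4","H4","H2","no-route"]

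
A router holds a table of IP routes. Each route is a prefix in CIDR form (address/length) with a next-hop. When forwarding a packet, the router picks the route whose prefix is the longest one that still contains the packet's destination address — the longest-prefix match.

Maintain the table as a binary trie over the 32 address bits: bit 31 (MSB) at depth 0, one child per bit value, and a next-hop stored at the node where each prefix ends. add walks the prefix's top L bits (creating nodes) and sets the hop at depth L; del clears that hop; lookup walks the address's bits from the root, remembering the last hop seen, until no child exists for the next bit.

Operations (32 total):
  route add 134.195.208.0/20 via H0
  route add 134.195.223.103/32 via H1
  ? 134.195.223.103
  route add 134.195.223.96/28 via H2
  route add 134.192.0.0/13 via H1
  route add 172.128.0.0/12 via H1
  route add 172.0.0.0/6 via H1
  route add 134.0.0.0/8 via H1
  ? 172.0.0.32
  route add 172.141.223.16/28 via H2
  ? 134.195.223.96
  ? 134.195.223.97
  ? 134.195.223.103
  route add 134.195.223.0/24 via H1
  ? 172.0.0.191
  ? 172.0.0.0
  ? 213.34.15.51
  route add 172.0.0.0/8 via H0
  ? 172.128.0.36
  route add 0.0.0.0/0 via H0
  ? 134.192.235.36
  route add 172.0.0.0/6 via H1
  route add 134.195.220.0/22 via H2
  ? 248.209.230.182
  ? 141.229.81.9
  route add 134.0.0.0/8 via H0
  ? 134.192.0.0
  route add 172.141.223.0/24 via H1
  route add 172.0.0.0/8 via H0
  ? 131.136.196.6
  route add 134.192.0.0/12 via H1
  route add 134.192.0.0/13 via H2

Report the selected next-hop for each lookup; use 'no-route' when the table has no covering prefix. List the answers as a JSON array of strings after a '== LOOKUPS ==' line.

Process each operation:
  + 134.195.208.0/20 (H0) depth=20
  + 134.195.223.103/32 (H1) depth=32
  ? 134.195.223.103  path d0:-→d1:-→d2:-→d3:-→d4:-→d5:-→d6:-→d7:-→d8:-→d9:-→d10:-→d11:-→d12:-→d13:-→d14:-→d15:-→d16:-→d17:-→d18:-→d19:-→d20:H0→d21:-→d22:-→d23:-→d24:-→d25:-→d26:-→d27:-→d28:-→d29:-→d30:-→d31:-→d32:H1  best=H1
  + 134.195.223.96/28 (H2) depth=28
  + 134.192.0.0/13 (H1) depth=13
  + 172.128.0.0/12 (H1) depth=12
  + 172.0.0.0/6 (H1) depth=6
  + 134.0.0.0/8 (H1) depth=8
  ? 172.0.0.32  path d0:-→d1:-→d2:-→d3:-→d4:-→d5:-→d6:H1→d7:-→d8:-  best=H1
  + 172.141.223.16/28 (H2) depth=28
  ? 134.195.223.96  path d0:-→d1:-→d2:-→d3:-→d4:-→d5:-→d6:-→d7:-→d8:H1→d9:-→d10:-→d11:-→d12:-→d13:H1→d14:-→d15:-→d16:-→d17:-→d18:-→d19:-→d20:H0→d21:-→d22:-→d23:-→d24:-→d25:-→d26:-→d27:-→d28:H2→d29:-  best=H2
  ? 134.195.223.97  path d0:-→d1:-→d2:-→d3:-→d4:-→d5:-→d6:-→d7:-→d8:H1→d9:-→d10:-→d11:-→d12:-→d13:H1→d14:-→d15:-→d16:-→d17:-→d18:-→d19:-→d20:H0→d21:-→d22:-→d23:-→d24:-→d25:-→d26:-→d27:-→d28:H2→d29:-  best=H2
  ? 134.195.223.103  path d0:-→d1:-→d2:-→d3:-→d4:-→d5:-→d6:-→d7:-→d8:H1→d9:-→d10:-→d11:-→d12:-→d13:H1→d14:-→d15:-→d16:-→d17:-→d18:-→d19:-→d20:H0→d21:-→d22:-→d23:-→d24:-→d25:-→d26:-→d27:-→d28:H2→d29:-→d30:-→d31:-→d32:H1  best=H1
  + 134.195.223.0/24 (H1) depth=24
  ? 172.0.0.191  path d0:-→d1:-→d2:-→d3:-→d4:-→d5:-→d6:H1→d7:-→d8:-  best=H1
  ? 172.0.0.0  path d0:-→d1:-→d2:-→d3:-→d4:-→d5:-→d6:H1→d7:-→d8:-  best=H1
  ? 213.34.15.51  path d0:-→d1:-  best=no-route
  + 172.0.0.0/8 (H0) depth=8
  ? 172.128.0.36  path d0:-→d1:-→d2:-→d3:-→d4:-→d5:-→d6:H1→d7:-→d8:H0→d9:-→d10:-→d11:-→d12:H1  best=H1
  + 0.0.0.0/0 (H0) depth=0
  ? 134.192.235.36  path d0:H0→d1:-→d2:-→d3:-→d4:-→d5:-→d6:-→d7:-→d8:H1→d9:-→d10:-→d11:-→d12:-→d13:H1→d14:-  best=H1
  + 172.0.0.0/6 (H1) depth=6
  + 134.195.220.0/22 (H2) depth=22
  ? 248.209.230.182  path d0:H0→d1:-  best=H0
  ? 141.229.81.9  path d0:H0→d1:-→d2:-→d3:-→d4:-  best=H0
  + 134.0.0.0/8 (H0) depth=8
  ? 134.192.0.0  path d0:H0→d1:-→d2:-→d3:-→d4:-→d5:-→d6:-→d7:-→d8:H0→d9:-→d10:-→d11:-→d12:-→d13:H1→d14:-  best=H1
  + 172.141.223.0/24 (H1) depth=24
  + 172.0.0.0/8 (H0) depth=8
  ? 131.136.196.6  path d0:H0→d1:-→d2:-→d3:-→d4:-→d5:-  best=H0
  + 134.192.0.0/12 (H1) depth=12
  + 134.192.0.0/13 (H2) depth=13

== LOOKUPS ==
["H1","H1","H2","H2","H1","H1","H1","no-route","H1","H1","H0","H0","H1","H0"]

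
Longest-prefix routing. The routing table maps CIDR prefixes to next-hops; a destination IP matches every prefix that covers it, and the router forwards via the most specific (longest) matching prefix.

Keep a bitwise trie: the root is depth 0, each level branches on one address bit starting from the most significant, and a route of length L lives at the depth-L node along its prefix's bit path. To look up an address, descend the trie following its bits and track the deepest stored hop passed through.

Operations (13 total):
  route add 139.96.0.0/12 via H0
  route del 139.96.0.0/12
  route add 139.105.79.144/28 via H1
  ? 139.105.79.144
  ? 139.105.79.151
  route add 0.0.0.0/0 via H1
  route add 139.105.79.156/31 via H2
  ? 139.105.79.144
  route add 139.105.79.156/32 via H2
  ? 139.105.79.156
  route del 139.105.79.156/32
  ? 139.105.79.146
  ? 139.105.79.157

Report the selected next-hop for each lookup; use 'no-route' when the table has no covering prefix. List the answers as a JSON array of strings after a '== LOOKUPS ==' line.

Trace:
  add 139.96.0.0/12 -> H0 at depth 12
  del 139.96.0.0/12 (clear depth 12)
  add 139.105.79.144/28 -> H1 at depth 28
  ? 139.105.79.144  path d0:-→d1:-→d2:-→d3:-→d4:-→d5:-→d6:-→d7:-→d8:-→d9:-→d10:-→d11:-→d12:-→d13:-→d14:-→d15:-→d16:-→d17:-→d18:-→d19:-→d20:-→d21:-→d22:-→d23:-→d24:-→d25:-→d26:-→d27:-→d28:H1  best=H1
  ? 139.105.79.151  path d0:-→d1:-→d2:-→d3:-→d4:-→d5:-→d6:-→d7:-→d8:-→d9:-→d10:-→d11:-→d12:-→d13:-→d14:-→d15:-→d16:-→d17:-→d18:-→d19:-→d20:-→d21:-→d22:-→d23:-→d24:-→d25:-→d26:-→d27:-→d28:H1  best=H1
  add 0.0.0.0/0 -> H1 at depth 0
  add 139.105.79.156/31 -> H2 at depth 31
  ? 139.105.79.144  path d0:H1→d1:-→d2:-→d3:-→d4:-→d5:-→d6:-→d7:-→d8:-→d9:-→d10:-→d11:-→d12:-→d13:-→d14:-→d15:-→d16:-→d17:-→d18:-→d19:-→d20:-→d21:-→d22:-→d23:-→d24:-→d25:-→d26:-→d27:-→d28:H1  best=H1
  add 139.105.79.156/32 -> H2 at depth 32
  ? 139.105.79.156  path d0:H1→d1:-→d2:-→d3:-→d4:-→d5:-→d6:-→d7:-→d8:-→d9:-→d10:-→d11:-→d12:-→d13:-→d14:-→d15:-→d16:-→d17:-→d18:-→d19:-→d20:-→d21:-→d22:-→d23:-→d24:-→d25:-→d26:-→d27:-→d28:H1→d29:-→d30:-→d31:H2→d32:H2  best=H2
  del 139.105.79.156/32 (clear depth 32)
  ? 139.105.79.146  path d0:H1→d1:-→d2:-→d3:-→d4:-→d5:-→d6:-→d7:-→d8:-→d9:-→d10:-→d11:-→d12:-→d13:-→d14:-→d15:-→d16:-→d17:-→d18:-→d19:-→d20:-→d21:-→d22:-→d23:-→d24:-→d25:-→d26:-→d27:-→d28:H1  best=H1
  ? 139.105.79.157  path d0:H1→d1:-→d2:-→d3:-→d4:-→d5:-→d6:-→d7:-→d8:-→d9:-→d10:-→d11:-→d12:-→d13:-→d14:-→d15:-→d16:-→d17:-→d18:-→d19:-→d20:-→d21:-→d22:-→d23:-→d24:-→d25:-→d26:-→d27:-→d28:H1→d29:-→d30:-→d31:H2  best=H2

== LOOKUPS ==
["H1","H1","H1","H2","H1","H2"]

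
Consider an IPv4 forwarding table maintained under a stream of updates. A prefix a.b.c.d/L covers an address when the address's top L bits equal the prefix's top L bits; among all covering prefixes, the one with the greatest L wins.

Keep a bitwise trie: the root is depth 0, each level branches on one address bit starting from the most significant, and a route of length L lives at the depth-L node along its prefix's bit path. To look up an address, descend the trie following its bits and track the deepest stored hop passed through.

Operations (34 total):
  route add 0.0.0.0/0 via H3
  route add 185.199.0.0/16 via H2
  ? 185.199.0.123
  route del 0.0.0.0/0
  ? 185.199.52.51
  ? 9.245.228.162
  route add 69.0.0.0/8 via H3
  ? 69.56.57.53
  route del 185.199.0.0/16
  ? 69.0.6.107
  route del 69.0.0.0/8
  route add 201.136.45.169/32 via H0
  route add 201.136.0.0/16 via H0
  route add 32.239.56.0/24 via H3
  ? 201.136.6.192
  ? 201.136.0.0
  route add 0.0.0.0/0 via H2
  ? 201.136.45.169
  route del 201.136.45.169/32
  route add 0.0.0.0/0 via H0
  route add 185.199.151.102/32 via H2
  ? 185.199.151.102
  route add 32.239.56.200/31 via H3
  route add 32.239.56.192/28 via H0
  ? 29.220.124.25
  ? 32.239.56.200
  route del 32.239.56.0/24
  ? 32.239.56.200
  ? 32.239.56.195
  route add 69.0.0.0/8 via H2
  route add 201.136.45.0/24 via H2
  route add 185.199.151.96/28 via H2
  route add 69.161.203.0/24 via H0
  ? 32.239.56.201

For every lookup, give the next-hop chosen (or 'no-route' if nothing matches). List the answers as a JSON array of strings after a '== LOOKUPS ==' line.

Process each operation:
  add 0.0.0.0/0 -> H3 at depth 0
  add 185.199.0.0/16 -> H2 at depth 16
  ? 185.199.0.123  path d0:H3→d1:-→d2:-→d3:-→d4:-→d5:-→d6:-→d7:-→d8:-→d9:-→d10:-→d11:-→d12:-→d13:-→d14:-→d15:-→d16:H2  best=H2
  - 0.0.0.0/0 clear@0
  ? 185.199.52.51  path d0:-→d1:-→d2:-→d3:-→d4:-→d5:-→d6:-→d7:-→d8:-→d9:-→d10:-→d11:-→d12:-→d13:-→d14:-→d15:-→d16:H2  best=H2
  ? 9.245.228.162  path d0:-  best=no-route
  add 69.0.0.0/8 -> H3 at depth 8
  ? 69.56.57.53  path d0:-→d1:-→d2:-→d3:-→d4:-→d5:-→d6:-→d7:-→d8:H3  best=H3
  - 185.199.0.0/16 clear@16
  ? 69.0.6.107  path d0:-→d1:-→d2:-→d3:-→d4:-→d5:-→d6:-→d7:-→d8:H3  best=H3
  - 69.0.0.0/8 clear@8
  add 201.136.45.169/32 -> H0 at depth 32
  add 201.136.0.0/16 -> H0 at depth 16
  add 32.239.56.0/24 -> H3 at depth 24
  ? 201.136.6.192  path d0:-→d1:-→d2:-→d3:-→d4:-→d5:-→d6:-→d7:-→d8:-→d9:-→d10:-→d11:-→d12:-→d13:-→d14:-→d15:-→d16:H0→d17:-→d18:-  best=H0
  ? 201.136.0.0  path d0:-→d1:-→d2:-→d3:-→d4:-→d5:-→d6:-→d7:-→d8:-→d9:-→d10:-→d11:-→d12:-→d13:-→d14:-→d15:-→d16:H0→d17:-→d18:-  best=H0
  add 0.0.0.0/0 -> H2 at depth 0
  ? 201.136.45.169  path d0:H2→d1:-→d2:-→d3:-→d4:-→d5:-→d6:-→d7:-→d8:-→d9:-→d10:-→d11:-→d12:-→d13:-→d14:-→d15:-→d16:H0→d17:-→d18:-→d19:-→d20:-→d21:-→d22:-→d23:-→d24:-→d25:-→d26:-→d27:-→d28:-→d29:-→d30:-→d31:-→d32:H0  best=H0
  - 201.136.45.169/32 clear@32
  add 0.0.0.0/0 -> H0 at depth 0
  add 185.199.151.102/32 -> H2 at depth 32
  ? 185.199.151.102  path d0:H0→d1:-→d2:-→d3:-→d4:-→d5:-→d6:-→d7:-→d8:-→d9:-→d10:-→d11:-→d12:-→d13:-→d14:-→d15:-→d16:-→d17:-→d18:-→d19:-→d20:-→d21:-→d22:-→d23:-→d24:-→d25:-→d26:-→d27:-→d28:-→d29:-→d30:-→d31:-→d32:H2  best=H2
  add 32.239.56.200/31 -> H3 at depth 31
  add 32.239.56.192/28 -> H0 at depth 28
  ? 29.220.124.25  path d0:H0→d1:-→d2:-  best=H0
  ? 32.239.56.200  path d0:H0→d1:-→d2:-→d3:-→d4:-→d5:-→d6:-→d7:-→d8:-→d9:-→d10:-→d11:-→d12:-→d13:-→d14:-→d15:-→d16:-→d17:-→d18:-→d19:-→d20:-→d21:-→d22:-→d23:-→d24:H3→d25:-→d26:-→d27:-→d28:H0→d29:-→d30:-→d31:H3  best=H3
  - 32.239.56.0/24 clear@24
  ? 32.239.56.200  path d0:H0→d1:-→d2:-→d3:-→d4:-→d5:-→d6:-→d7:-→d8:-→d9:-→d10:-→d11:-→d12:-→d13:-→d14:-→d15:-→d16:-→d17:-→d18:-→d19:-→d20:-→d21:-→d22:-→d23:-→d24:-→d25:-→d26:-→d27:-→d28:H0→d29:-→d30:-→d31:H3  best=H3
  ? 32.239.56.195  path d0:H0→d1:-→d2:-→d3:-→d4:-→d5:-→d6:-→d7:-→d8:-→d9:-→d10:-→d11:-→d12:-→d13:-→d14:-→d15:-→d16:-→d17:-→d18:-→d19:-→d20:-→d21:-→d22:-→d23:-→d24:-→d25:-→d26:-→d27:-→d28:H0  best=H0
  add 69.0.0.0/8 -> H2 at depth 8
  add 201.136.45.0/24 -> H2 at depth 24
  add 185.199.151.96/28 -> H2 at depth 28
  add 69.161.203.0/24 -> H0 at depth 24
  ? 32.239.56.201  path d0:H0→d1:-→d2:-→d3:-→d4:-→d5:-→d6:-→d7:-→d8:-→d9:-→d10:-→d11:-→d12:-→d13:-→d14:-→d15:-→d16:-→d17:-→d18:-→d19:-→d20:-→d21:-→d22:-→d23:-→d24:-→d25:-→d26:-→d27:-→d28:H0→d29:-→d30:-→d31:H3  best=H3

== LOOKUPS ==
["H2","H2","no-route","H3","H3","H0","H0","H0","H2","H0","H3","H3","H0","H3"]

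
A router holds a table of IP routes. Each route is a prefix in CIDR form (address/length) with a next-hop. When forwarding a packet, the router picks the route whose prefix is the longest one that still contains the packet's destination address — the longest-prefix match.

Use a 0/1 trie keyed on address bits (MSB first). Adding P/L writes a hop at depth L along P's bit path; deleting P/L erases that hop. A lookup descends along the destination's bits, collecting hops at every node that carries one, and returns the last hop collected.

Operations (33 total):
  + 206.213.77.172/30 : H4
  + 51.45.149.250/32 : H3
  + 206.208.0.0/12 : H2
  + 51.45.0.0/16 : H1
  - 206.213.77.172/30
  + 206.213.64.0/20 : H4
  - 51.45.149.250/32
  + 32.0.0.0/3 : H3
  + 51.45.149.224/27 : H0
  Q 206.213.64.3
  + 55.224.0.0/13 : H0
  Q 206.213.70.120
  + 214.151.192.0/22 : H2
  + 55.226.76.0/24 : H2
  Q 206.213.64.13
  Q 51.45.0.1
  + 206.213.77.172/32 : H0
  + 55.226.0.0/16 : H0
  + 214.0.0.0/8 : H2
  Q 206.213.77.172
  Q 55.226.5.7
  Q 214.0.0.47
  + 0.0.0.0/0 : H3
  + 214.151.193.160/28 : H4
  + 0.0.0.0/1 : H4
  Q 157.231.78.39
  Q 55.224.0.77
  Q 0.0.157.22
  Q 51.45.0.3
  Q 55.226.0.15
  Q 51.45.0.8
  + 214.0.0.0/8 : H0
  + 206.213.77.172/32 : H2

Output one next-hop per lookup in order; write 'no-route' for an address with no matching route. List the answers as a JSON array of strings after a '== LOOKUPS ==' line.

Trace:
  + 206.213.77.172/30 (H4) depth=30
  + 51.45.149.250/32 (H3) depth=32
  + 206.208.0.0/12 (H2) depth=12
  + 51.45.0.0/16 (H1) depth=16
  - 206.213.77.172/30 clear@30
  + 206.213.64.0/20 (H4) depth=20
  - 51.45.149.250/32 clear@32
  + 32.0.0.0/3 (H3) depth=3
  + 51.45.149.224/27 (H0) depth=27
  Q 206.213.64.3: descend 11001110110101010100 ; hops seen [H2,H4] ; pick H4
  + 55.224.0.0/13 (H0) depth=13
  Q 206.213.70.120: descend 11001110110101010100 ; hops seen [H2,H4] ; pick H4
  + 214.151.192.0/22 (H2) depth=22
  + 55.226.76.0/24 (H2) depth=24
  Q 206.213.64.13: descend 11001110110101010100 ; hops seen [H2,H4] ; pick H4
  Q 51.45.0.1: descend 0011001100101101 ; hops seen [H3,H1] ; pick H1
  + 206.213.77.172/32 (H0) depth=32
  + 55.226.0.0/16 (H0) depth=16
  + 214.0.0.0/8 (H2) depth=8
  Q 206.213.77.172: descend 11001110110101010100110110101100 ; hops seen [H2,H4,H0] ; pick H0
  Q 55.226.5.7: descend 00110111111000100 ; hops seen [H3,H0,H0] ; pick H0
  Q 214.0.0.47: descend 11010110 ; hops seen [H2] ; pick H2
  + 0.0.0.0/0 (H3) depth=0
  + 214.151.193.160/28 (H4) depth=28
  + 0.0.0.0/1 (H4) depth=1
  Q 157.231.78.39: descend 1 ; hops seen [H3] ; pick H3
  Q 55.224.0.77: descend 00110111111000 ; hops seen [H3,H4,H3,H0] ; pick H0
  Q 0.0.157.22: descend 00 ; hops seen [H3,H4] ; pick H4
  Q 51.45.0.3: descend 0011001100101101 ; hops seen [H3,H4,H3,H1] ; pick H1
  Q 55.226.0.15: descend 00110111111000100 ; hops seen [H3,H4,H3,H0,H0] ; pick H0
  Q 51.45.0.8: descend 0011001100101101 ; hops seen [H3,H4,H3,H1] ; pick H1
  + 214.0.0.0/8 (H0) depth=8
  + 206.213.77.172/32 (H2) depth=32

== LOOKUPS ==
["H4","H4","H4","H1","H0","H0","H2","H3","H0","H4","H1","H0","H1"]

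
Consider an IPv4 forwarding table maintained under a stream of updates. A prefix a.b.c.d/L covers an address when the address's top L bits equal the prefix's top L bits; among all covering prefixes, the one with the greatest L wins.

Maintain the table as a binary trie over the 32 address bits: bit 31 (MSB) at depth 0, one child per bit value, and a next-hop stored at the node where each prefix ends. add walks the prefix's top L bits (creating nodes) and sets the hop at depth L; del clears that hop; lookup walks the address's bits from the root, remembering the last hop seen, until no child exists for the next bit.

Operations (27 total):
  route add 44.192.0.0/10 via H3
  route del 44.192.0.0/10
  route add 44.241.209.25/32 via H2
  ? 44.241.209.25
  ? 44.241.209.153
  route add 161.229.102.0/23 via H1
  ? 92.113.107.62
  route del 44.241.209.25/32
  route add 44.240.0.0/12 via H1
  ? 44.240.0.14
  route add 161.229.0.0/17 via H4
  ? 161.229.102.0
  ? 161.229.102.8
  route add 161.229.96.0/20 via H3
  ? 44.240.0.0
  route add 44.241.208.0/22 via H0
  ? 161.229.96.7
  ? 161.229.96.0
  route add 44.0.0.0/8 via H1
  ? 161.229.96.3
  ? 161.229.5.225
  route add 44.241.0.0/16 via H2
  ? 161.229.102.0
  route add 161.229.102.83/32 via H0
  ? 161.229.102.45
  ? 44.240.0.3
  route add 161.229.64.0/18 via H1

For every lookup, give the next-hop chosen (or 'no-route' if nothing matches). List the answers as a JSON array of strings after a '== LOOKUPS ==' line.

Apply in order:
  + 44.192.0.0/10 (H3) depth=10
  del 44.192.0.0/10 (clear depth 10)
  + 44.241.209.25/32 (H2) depth=32
  lookup 44.241.209.25: bits 00101100111100011101000100011001 walk d0:-→d1:-→d2:-→d3:-→d4:-→d5:-→d6:-→d7:-→d8:-→d9:-→d10:-→d11:-→d12:-→d13:-→d14:-→d15:-→d16:-→d17:-→d18:-→d19:-→d20:-→d21:-→d22:-→d23:-→d24:-→d25:-→d26:-→d27:-→d28:-→d29:-→d30:-→d31:-→d32:H2 -> H2
  lookup 44.241.209.153: bits 001011001111000111010001 walk d0:-→d1:-→d2:-→d3:-→d4:-→d5:-→d6:-→d7:-→d8:-→d9:-→d10:-→d11:-→d12:-→d13:-→d14:-→d15:-→d16:-→d17:-→d18:-→d19:-→d20:-→d21:-→d22:-→d23:-→d24:- -> no-route
  + 161.229.102.0/23 (H1) depth=23
  lookup 92.113.107.62: bits 0 walk d0:-→d1:- -> no-route
  del 44.241.209.25/32 (clear depth 32)
  + 44.240.0.0/12 (H1) depth=12
  lookup 44.240.0.14: bits 001011001111000 walk d0:-→d1:-→d2:-→d3:-→d4:-→d5:-→d6:-→d7:-→d8:-→d9:-→d10:-→d11:-→d12:H1→d13:-→d14:-→d15:- -> H1
  + 161.229.0.0/17 (H4) depth=17
  lookup 161.229.102.0: bits 10100001111001010110011 walk d0:-→d1:-→d2:-→d3:-→d4:-→d5:-→d6:-→d7:-→d8:-→d9:-→d10:-→d11:-→d12:-→d13:-→d14:-→d15:-→d16:-→d17:H4→d18:-→d19:-→d20:-→d21:-→d22:-→d23:H1 -> H1
  lookup 161.229.102.8: bits 10100001111001010110011 walk d0:-→d1:-→d2:-→d3:-→d4:-→d5:-→d6:-→d7:-→d8:-→d9:-→d10:-→d11:-→d12:-→d13:-→d14:-→d15:-→d16:-→d17:H4→d18:-→d19:-→d20:-→d21:-→d22:-→d23:H1 -> H1
  + 161.229.96.0/20 (H3) depth=20
  lookup 44.240.0.0: bits 001011001111000 walk d0:-→d1:-→d2:-→d3:-→d4:-→d5:-→d6:-→d7:-→d8:-→d9:-→d10:-→d11:-→d12:H1→d13:-→d14:-→d15:- -> H1
  + 44.241.208.0/22 (H0) depth=22
  lookup 161.229.96.7: bits 101000011110010101100 walk d0:-→d1:-→d2:-→d3:-→d4:-→d5:-→d6:-→d7:-→d8:-→d9:-→d10:-→d11:-→d12:-→d13:-→d14:-→d15:-→d16:-→d17:H4→d18:-→d19:-→d20:H3→d21:- -> H3
  lookup 161.229.96.0: bits 101000011110010101100 walk d0:-→d1:-→d2:-→d3:-→d4:-→d5:-→d6:-→d7:-→d8:-→d9:-→d10:-→d11:-→d12:-→d13:-→d14:-→d15:-→d16:-→d17:H4→d18:-→d19:-→d20:H3→d21:- -> H3
  + 44.0.0.0/8 (H1) depth=8
  lookup 161.229.96.3: bits 101000011110010101100 walk d0:-→d1:-→d2:-→d3:-→d4:-→d5:-→d6:-→d7:-→d8:-→d9:-→d10:-→d11:-→d12:-→d13:-→d14:-→d15:-→d16:-→d17:H4→d18:-→d19:-→d20:H3→d21:- -> H3
  lookup 161.229.5.225: bits 10100001111001010 walk d0:-→d1:-→d2:-→d3:-→d4:-→d5:-→d6:-→d7:-→d8:-→d9:-→d10:-→d11:-→d12:-→d13:-→d14:-→d15:-→d16:-→d17:H4 -> H4
  + 44.241.0.0/16 (H2) depth=16
  lookup 161.229.102.0: bits 10100001111001010110011 walk d0:-→d1:-→d2:-→d3:-→d4:-→d5:-→d6:-→d7:-→d8:-→d9:-→d10:-→d11:-→d12:-→d13:-→d14:-→d15:-→d16:-→d17:H4→d18:-→d19:-→d20:H3→d21:-→d22:-→d23:H1 -> H1
  + 161.229.102.83/32 (H0) depth=32
  lookup 161.229.102.45: bits 1010000111100101011001100 walk d0:-→d1:-→d2:-→d3:-→d4:-→d5:-→d6:-→d7:-→d8:-→d9:-→d10:-→d11:-→d12:-→d13:-→d14:-→d15:-→d16:-→d17:H4→d18:-→d19:-→d20:H3→d21:-→d22:-→d23:H1→d24:-→d25:- -> H1
  lookup 44.240.0.3: bits 001011001111000 walk d0:-→d1:-→d2:-→d3:-→d4:-→d5:-→d6:-→d7:-→d8:H1→d9:-→d10:-→d11:-→d12:H1→d13:-→d14:-→d15:- -> H1
  + 161.229.64.0/18 (H1) depth=18

== LOOKUPS ==
["H2","no-route","no-route","H1","H1","H1","H1","H3","H3","H3","H4","H1","H1","H1"]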